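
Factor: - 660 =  - 2^2*3^1*5^1*11^1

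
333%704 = 333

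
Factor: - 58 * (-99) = 5742 = 2^1 * 3^2 * 11^1 * 29^1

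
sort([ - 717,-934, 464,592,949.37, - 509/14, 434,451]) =[ -934, - 717, - 509/14,434, 451 , 464,592,949.37]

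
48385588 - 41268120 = 7117468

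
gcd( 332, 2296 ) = 4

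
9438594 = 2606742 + 6831852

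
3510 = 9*390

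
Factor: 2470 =2^1*5^1 * 13^1 * 19^1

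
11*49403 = 543433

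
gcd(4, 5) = 1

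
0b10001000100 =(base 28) 1b0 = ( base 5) 13332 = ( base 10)1092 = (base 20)2EC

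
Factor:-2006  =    -  2^1*17^1*59^1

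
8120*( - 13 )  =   - 105560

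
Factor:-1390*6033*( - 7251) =60805943370 = 2^1 * 3^2*5^1*139^1*2011^1*2417^1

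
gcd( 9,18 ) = 9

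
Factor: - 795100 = - 2^2*5^2*7951^1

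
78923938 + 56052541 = 134976479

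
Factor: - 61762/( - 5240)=30881/2620 = 2^ (- 2 )*5^ ( - 1)*131^( - 1)*30881^1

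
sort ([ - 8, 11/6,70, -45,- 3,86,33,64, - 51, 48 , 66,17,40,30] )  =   [ - 51,- 45, - 8,-3, 11/6, 17,30,33,40,  48, 64,  66,  70, 86 ] 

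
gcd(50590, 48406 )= 2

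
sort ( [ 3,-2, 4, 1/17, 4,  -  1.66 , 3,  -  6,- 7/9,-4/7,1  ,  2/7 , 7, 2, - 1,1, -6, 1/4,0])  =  [-6, - 6, - 2,- 1.66, - 1, - 7/9, -4/7,0, 1/17, 1/4, 2/7, 1,1, 2, 3, 3, 4,4, 7 ]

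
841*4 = 3364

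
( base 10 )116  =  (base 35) 3B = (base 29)40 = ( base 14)84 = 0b1110100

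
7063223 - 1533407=5529816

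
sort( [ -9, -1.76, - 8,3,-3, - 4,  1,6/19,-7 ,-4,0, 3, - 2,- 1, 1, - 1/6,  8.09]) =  [ -9,-8, - 7,-4 ,  -  4, - 3, - 2,  -  1.76, - 1 , - 1/6 , 0 , 6/19, 1,1,3,3,8.09] 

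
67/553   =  67/553 = 0.12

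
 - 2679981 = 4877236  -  7557217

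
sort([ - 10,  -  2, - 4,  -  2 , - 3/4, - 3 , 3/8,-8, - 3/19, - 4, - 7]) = [ - 10, - 8, - 7 , - 4,-4, - 3, - 2,-2, - 3/4, - 3/19,3/8 ] 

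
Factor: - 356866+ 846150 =2^2*122321^1 = 489284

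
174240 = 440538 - 266298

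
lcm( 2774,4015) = 152570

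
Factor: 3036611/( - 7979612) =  - 2^(-2 )*347^( - 1 )*503^1 * 5749^( - 1 )*6037^1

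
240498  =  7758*31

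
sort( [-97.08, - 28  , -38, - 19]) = [-97.08, -38, - 28,-19] 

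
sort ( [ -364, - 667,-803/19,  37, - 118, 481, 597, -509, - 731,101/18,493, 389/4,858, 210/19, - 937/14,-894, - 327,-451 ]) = [ - 894,-731, - 667,  -  509, - 451, - 364, - 327, - 118, - 937/14, - 803/19,101/18, 210/19, 37, 389/4 , 481,493,597,858] 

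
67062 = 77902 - 10840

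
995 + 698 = 1693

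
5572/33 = 5572/33  =  168.85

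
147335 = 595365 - 448030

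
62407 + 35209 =97616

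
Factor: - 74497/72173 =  - 23^1*41^1*79^1*72173^( - 1 )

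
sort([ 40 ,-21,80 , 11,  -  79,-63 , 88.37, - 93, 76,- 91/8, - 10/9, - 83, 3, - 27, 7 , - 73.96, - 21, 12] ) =[ - 93,- 83,- 79, - 73.96, - 63, - 27,-21,  -  21,- 91/8,- 10/9, 3, 7 , 11, 12 , 40,76, 80, 88.37 ]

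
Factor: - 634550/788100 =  - 2^ ( - 1)*3^( - 1) * 7^3 * 71^( - 1)=-343/426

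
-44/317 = - 44/317 = - 0.14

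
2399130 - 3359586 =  - 960456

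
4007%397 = 37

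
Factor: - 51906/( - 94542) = 7^(- 1 ) *41^1*211^1 *2251^( - 1) = 8651/15757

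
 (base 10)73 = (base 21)3A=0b1001001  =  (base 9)81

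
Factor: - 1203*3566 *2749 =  - 11792929602 = - 2^1*3^1*401^1*1783^1  *2749^1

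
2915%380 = 255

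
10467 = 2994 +7473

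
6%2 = 0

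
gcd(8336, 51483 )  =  1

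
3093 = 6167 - 3074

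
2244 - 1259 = 985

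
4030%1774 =482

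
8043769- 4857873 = 3185896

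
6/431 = 6/431 = 0.01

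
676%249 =178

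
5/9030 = 1/1806 =0.00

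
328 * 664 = 217792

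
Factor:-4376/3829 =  - 8/7  =  - 2^3*7^ ( - 1)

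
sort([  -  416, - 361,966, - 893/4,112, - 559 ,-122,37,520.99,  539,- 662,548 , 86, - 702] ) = [ - 702 , - 662, - 559, - 416, - 361, - 893/4, - 122,37,86,112,520.99, 539,  548, 966]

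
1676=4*419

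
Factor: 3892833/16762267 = 3^3 * 7^1 * 43^1*479^1*907^( - 1) * 18481^( - 1)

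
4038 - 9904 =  - 5866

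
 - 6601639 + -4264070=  - 10865709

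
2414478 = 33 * 73166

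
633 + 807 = 1440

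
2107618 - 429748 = 1677870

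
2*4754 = 9508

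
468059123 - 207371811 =260687312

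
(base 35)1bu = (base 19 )4a6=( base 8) 3150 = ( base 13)992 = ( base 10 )1640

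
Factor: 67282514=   2^1*13^1*2587789^1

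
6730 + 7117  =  13847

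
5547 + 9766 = 15313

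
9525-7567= 1958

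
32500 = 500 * 65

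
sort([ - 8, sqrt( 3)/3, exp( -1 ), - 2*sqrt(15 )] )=[ - 8, - 2 * sqrt(15 ), exp( - 1 ), sqrt( 3)/3 ]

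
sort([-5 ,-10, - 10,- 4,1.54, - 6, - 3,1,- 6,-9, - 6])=[  -  10 ,-10, -9, - 6, - 6 ,-6,-5,  -  4, -3, 1, 1.54 ]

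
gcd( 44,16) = 4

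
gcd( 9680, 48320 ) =80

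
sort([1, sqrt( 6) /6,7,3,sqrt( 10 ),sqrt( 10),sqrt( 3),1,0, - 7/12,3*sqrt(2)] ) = [ - 7/12 , 0,sqrt( 6) /6, 1, 1,sqrt( 3), 3, sqrt ( 10 ), sqrt( 10 ), 3*sqrt( 2 ), 7] 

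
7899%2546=261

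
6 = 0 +6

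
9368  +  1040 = 10408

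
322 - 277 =45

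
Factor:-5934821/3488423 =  - 19^1*29^1*113^( - 1)*10771^1* 30871^(-1 )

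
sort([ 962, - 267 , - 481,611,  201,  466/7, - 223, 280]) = [ - 481, - 267, - 223, 466/7  ,  201,280 , 611, 962 ] 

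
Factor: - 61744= - 2^4 * 17^1*227^1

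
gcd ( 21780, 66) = 66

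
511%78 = 43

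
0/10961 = 0 = 0.00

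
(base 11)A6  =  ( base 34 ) 3e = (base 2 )1110100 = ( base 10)116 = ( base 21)5b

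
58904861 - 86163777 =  - 27258916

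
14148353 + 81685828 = 95834181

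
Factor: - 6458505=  - 3^1*5^1*47^1*9161^1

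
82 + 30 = 112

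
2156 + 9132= 11288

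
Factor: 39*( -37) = - 1443 = - 3^1*13^1*37^1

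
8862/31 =285 + 27/31 = 285.87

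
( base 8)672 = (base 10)442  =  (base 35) CM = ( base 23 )j5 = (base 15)1E7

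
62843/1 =62843  =  62843.00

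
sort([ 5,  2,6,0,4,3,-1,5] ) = [-1,0,2 , 3, 4,5,5,6 ] 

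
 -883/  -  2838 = 883/2838=0.31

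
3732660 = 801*4660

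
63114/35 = 63114/35 =1803.26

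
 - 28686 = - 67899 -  - 39213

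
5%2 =1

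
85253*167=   14237251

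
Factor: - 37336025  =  - 5^2*1493441^1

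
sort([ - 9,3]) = [-9 , 3]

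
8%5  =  3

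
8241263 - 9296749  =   - 1055486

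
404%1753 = 404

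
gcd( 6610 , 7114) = 2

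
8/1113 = 8/1113 = 0.01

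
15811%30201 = 15811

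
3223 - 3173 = 50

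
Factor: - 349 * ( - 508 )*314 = 2^3*127^1*157^1 * 349^1=55669688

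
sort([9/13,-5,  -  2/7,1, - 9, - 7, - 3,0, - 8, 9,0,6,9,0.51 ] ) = [ - 9, - 8, - 7, - 5, - 3, - 2/7 , 0,  0, 0.51, 9/13,1, 6, 9,9 ]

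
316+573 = 889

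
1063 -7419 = - 6356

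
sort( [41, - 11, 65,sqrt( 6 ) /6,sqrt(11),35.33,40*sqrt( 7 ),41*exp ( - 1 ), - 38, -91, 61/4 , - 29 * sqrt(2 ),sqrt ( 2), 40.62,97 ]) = [ - 91, - 29 * sqrt(2 ), - 38, - 11, sqrt(6 )/6,sqrt(2),sqrt (11 ),  41*exp( - 1),61/4,35.33,40.62,  41,  65,97, 40 * sqrt(7)]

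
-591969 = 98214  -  690183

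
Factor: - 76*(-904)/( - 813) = -2^5*3^( - 1)*19^1 * 113^1*271^( - 1)=- 68704/813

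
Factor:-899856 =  - 2^4 * 3^3*2083^1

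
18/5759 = 18/5759 = 0.00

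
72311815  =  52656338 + 19655477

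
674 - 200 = 474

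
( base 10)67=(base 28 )2b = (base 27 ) 2D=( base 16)43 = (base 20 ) 37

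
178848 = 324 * 552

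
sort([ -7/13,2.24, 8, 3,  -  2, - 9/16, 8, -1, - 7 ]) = [ - 7,-2, - 1,  -  9/16, - 7/13, 2.24 , 3, 8,8 ] 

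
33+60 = 93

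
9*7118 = 64062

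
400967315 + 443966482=844933797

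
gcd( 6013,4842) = 1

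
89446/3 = 89446/3 = 29815.33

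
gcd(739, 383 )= 1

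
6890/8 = 3445/4 = 861.25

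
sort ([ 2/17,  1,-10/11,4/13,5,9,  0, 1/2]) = [ - 10/11, 0, 2/17 , 4/13,  1/2,1, 5,9]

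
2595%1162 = 271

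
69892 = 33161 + 36731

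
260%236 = 24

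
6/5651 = 6/5651 =0.00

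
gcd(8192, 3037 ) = 1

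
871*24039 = 20937969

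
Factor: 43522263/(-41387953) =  - 3^2*4835807^1* 41387953^ (-1)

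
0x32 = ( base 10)50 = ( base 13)3b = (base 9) 55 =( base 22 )26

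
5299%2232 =835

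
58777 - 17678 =41099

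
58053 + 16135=74188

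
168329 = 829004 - 660675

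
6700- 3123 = 3577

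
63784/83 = 63784/83 = 768.48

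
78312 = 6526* 12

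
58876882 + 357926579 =416803461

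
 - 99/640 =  - 99/640 = - 0.15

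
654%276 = 102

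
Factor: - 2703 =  - 3^1*17^1*53^1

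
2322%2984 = 2322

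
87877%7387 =6620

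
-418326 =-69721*6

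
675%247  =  181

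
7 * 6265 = 43855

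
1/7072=1/7072 = 0.00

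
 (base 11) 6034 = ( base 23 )F3J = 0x1F57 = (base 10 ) 8023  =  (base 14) 2CD1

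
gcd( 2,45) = 1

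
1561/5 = 312 + 1/5 = 312.20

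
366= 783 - 417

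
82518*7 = 577626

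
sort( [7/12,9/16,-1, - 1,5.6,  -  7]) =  [ - 7, - 1 , - 1,9/16,7/12, 5.6] 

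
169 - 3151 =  - 2982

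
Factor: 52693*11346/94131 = 2^1*3^( - 1)*23^1 * 29^1 * 31^1*61^1*79^1*10459^( - 1 ) = 199284926/31377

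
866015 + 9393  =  875408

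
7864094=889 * 8846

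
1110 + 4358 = 5468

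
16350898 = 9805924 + 6544974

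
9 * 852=7668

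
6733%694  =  487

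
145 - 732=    - 587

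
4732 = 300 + 4432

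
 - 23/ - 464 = 23/464 = 0.05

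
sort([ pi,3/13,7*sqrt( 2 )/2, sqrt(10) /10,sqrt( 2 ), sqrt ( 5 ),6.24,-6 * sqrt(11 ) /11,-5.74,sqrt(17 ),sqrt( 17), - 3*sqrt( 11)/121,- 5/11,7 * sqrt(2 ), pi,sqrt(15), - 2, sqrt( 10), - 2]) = [-5.74,-2,-2,-6*sqrt(11 )/11, - 5/11,-3*sqrt( 11 ) /121,3/13, sqrt( 10)/10,sqrt ( 2), sqrt( 5 ), pi, pi,sqrt( 10),sqrt( 15 ), sqrt( 17), sqrt(17 ),7 * sqrt( 2) /2,6.24,7*sqrt( 2) ] 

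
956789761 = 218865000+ 737924761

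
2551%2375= 176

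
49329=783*63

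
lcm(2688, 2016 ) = 8064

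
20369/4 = 5092 + 1/4=5092.25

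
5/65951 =5/65951 =0.00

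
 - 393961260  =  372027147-765988407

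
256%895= 256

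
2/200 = 1/100 = 0.01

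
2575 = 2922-347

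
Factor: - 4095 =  - 3^2*5^1*7^1*13^1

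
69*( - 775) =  - 53475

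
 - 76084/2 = -38042 = - 38042.00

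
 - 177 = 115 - 292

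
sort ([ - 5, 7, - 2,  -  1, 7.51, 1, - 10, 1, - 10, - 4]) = [ - 10, -10, - 5, - 4, - 2, - 1, 1,  1, 7, 7.51 ]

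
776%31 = 1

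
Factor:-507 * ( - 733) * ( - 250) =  - 2^1*3^1*5^3*13^2*733^1 = - 92907750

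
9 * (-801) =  - 7209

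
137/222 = 137/222 = 0.62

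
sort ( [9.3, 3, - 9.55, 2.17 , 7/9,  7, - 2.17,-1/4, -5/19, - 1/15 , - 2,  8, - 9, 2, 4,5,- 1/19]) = [  -  9.55, - 9, - 2.17 , - 2 ,  -  5/19, - 1/4, - 1/15, - 1/19, 7/9, 2,2.17 , 3 , 4 , 5, 7, 8, 9.3]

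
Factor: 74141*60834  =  2^1*3^1 * 151^1*491^1*10139^1= 4510293594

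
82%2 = 0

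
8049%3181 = 1687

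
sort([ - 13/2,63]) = [ - 13/2,63 ]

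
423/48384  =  47/5376 =0.01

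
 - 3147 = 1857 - 5004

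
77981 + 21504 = 99485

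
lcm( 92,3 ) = 276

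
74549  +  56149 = 130698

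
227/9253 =227/9253 = 0.02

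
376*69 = 25944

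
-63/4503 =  - 21/1501 = - 0.01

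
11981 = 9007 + 2974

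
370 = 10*37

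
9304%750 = 304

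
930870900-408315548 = 522555352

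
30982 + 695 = 31677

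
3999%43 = 0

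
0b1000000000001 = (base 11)3095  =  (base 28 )569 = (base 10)4097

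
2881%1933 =948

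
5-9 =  - 4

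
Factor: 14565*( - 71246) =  - 2^1 * 3^1*5^1*7^2 * 727^1 * 971^1 = - 1037697990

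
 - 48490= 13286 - 61776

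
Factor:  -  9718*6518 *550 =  - 2^3*5^2 * 11^1 * 43^1 * 113^1*3259^1 = - 34838058200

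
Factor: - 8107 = -11^2*67^1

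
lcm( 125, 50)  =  250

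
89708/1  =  89708 = 89708.00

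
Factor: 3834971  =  7^1*547853^1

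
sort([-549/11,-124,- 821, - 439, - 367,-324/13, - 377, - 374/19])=[ -821, - 439, - 377, - 367, - 124,-549/11, - 324/13 , - 374/19]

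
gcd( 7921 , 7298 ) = 89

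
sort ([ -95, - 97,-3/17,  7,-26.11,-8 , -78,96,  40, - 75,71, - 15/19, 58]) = [-97,  -  95, - 78,-75, - 26.11, - 8, - 15/19,- 3/17, 7,  40, 58, 71, 96]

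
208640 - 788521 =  - 579881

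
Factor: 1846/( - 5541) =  - 2^1*3^( - 1 )*13^1*71^1*1847^( - 1) 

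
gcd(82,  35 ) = 1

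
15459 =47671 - 32212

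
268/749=268/749 = 0.36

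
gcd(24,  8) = 8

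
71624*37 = 2650088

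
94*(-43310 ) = - 4071140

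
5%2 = 1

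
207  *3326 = 688482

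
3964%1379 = 1206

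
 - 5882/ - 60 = 2941/30 = 98.03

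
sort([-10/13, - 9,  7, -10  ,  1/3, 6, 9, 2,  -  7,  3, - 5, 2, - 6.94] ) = [ - 10, - 9, - 7, - 6.94,  -  5, - 10/13,1/3, 2,2, 3,6, 7, 9] 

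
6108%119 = 39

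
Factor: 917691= 3^1*149^1 * 2053^1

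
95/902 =95/902 =0.11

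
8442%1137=483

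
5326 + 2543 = 7869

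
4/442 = 2/221=0.01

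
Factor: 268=2^2*67^1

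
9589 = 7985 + 1604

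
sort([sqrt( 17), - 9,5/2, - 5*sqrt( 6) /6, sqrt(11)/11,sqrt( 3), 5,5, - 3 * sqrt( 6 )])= [ - 9, - 3*sqrt( 6), -5 * sqrt(6) /6,sqrt(11)/11,  sqrt( 3 ),5/2, sqrt( 17 ), 5,5]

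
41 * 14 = 574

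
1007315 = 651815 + 355500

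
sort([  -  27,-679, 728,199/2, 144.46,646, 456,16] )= [ - 679 , - 27,16,199/2, 144.46 , 456, 646,728]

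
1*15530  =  15530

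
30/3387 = 10/1129  =  0.01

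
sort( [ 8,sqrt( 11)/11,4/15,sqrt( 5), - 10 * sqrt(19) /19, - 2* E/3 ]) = [-10*sqrt( 19)/19, - 2*E/3 , 4/15, sqrt( 11 ) /11 , sqrt (5),8 ]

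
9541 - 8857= 684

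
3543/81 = 1181/27  =  43.74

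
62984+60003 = 122987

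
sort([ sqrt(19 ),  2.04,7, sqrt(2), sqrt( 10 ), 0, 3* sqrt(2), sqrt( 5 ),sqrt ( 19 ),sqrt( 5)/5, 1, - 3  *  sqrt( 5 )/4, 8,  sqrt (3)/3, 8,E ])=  [ - 3 * sqrt(5 )/4,0, sqrt( 5)/5,sqrt (3 ) /3 , 1,sqrt (2),2.04 , sqrt( 5),E,sqrt (10),3  *  sqrt( 2), sqrt(19 ), sqrt(19), 7,8, 8]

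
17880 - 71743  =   - 53863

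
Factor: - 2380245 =-3^1*5^1 * 7^1*22669^1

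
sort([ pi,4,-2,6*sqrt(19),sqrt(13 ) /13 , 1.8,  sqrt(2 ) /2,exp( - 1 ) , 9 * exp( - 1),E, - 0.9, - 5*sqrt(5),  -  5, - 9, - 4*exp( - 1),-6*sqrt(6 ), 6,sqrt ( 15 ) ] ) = [ - 6*sqrt( 6 ), - 5*sqrt (5), - 9, - 5, - 2,-4*exp( - 1), - 0.9, sqrt( 13 )/13,exp(- 1),sqrt(2 )/2,1.8,E,  pi,  9*exp(-1 ),sqrt( 15),4,6,6*sqrt( 19) ] 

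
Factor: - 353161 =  - 353161^1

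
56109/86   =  56109/86 = 652.43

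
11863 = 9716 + 2147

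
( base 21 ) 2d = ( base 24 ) 27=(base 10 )55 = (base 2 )110111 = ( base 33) 1M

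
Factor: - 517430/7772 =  - 258715/3886 = - 2^ ( - 1)*5^1*29^( - 1 )*59^1*  67^ ( - 1 )*877^1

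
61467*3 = 184401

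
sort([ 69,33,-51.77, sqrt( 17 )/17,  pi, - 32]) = [  -  51.77 ,  -  32,sqrt( 17)/17,pi,33, 69 ]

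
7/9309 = 7/9309=0.00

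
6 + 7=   13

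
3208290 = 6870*467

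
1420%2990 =1420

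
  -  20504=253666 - 274170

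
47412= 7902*6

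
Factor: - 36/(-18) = 2^1 = 2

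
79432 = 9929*8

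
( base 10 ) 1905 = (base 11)1482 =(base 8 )3561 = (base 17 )6a1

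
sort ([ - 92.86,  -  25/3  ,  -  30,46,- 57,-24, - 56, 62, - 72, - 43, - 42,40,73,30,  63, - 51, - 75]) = [ - 92.86, - 75, - 72,- 57, - 56 , - 51, - 43,  -  42, - 30, - 24  , - 25/3,30,40,46, 62,  63, 73]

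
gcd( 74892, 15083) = 1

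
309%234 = 75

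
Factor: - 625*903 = -564375 = -3^1*5^4 * 7^1*43^1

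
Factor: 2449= 31^1*79^1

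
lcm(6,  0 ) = 0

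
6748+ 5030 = 11778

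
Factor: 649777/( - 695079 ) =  - 3^(  -  2)* 7^( - 1)*11^( - 1) * 17^(-1)*59^( - 1 )*649777^1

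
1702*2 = 3404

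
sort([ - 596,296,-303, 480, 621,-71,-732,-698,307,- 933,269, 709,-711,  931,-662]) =[ -933,-732, - 711 ,- 698,  -  662, - 596  , - 303,-71,269, 296,307,480,621,709,931 ]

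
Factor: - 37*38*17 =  - 23902 = -2^1*17^1*19^1*37^1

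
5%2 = 1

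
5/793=5/793 = 0.01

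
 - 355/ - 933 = 355/933= 0.38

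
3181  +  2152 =5333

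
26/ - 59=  - 1 + 33/59 = - 0.44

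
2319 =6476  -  4157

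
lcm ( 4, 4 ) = 4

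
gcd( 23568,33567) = 3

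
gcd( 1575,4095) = 315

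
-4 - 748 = -752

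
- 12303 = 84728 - 97031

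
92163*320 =29492160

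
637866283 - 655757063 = -17890780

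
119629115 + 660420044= 780049159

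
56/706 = 28/353 = 0.08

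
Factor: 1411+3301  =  4712=2^3*19^1*31^1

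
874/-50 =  - 437/25 = - 17.48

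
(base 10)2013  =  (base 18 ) 63F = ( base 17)6g7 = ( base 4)133131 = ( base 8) 3735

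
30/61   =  30/61 = 0.49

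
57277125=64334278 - 7057153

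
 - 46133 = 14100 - 60233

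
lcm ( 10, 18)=90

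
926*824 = 763024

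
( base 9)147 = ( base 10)124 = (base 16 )7C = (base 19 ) 6a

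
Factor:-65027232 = -2^5*3^3*73^1 * 1031^1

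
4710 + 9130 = 13840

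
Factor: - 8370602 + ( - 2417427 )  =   - 7^1*19^1*29^1*2797^1 = - 10788029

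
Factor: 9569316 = 2^2 * 3^1*139^1*5737^1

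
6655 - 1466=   5189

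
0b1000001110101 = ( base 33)3SM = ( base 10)4213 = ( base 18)d01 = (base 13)1bc1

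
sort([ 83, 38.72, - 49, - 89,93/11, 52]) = [ - 89, - 49,93/11,  38.72,52,83] 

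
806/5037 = 806/5037 = 0.16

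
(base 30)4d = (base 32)45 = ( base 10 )133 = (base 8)205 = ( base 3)11221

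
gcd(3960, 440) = 440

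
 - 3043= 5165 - 8208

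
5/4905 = 1/981 = 0.00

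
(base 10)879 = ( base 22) 1HL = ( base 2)1101101111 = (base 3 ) 1012120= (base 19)285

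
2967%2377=590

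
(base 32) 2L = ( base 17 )50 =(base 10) 85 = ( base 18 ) 4D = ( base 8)125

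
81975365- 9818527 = 72156838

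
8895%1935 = 1155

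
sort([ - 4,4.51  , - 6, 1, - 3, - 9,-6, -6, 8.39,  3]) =[ - 9,-6, - 6, - 6, - 4,  -  3,1, 3,  4.51, 8.39]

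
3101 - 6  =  3095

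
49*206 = 10094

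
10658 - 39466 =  - 28808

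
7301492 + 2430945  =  9732437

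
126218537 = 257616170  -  131397633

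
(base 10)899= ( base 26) 18f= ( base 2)1110000011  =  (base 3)1020022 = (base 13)542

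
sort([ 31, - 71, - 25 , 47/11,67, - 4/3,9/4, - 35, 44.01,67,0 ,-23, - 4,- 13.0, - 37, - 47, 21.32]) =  [ - 71 , - 47, - 37, - 35,-25, - 23 , - 13.0, - 4, - 4/3, 0,  9/4, 47/11,21.32, 31, 44.01,67,67] 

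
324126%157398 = 9330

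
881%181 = 157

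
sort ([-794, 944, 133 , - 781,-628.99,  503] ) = [-794,-781,-628.99 , 133,503, 944]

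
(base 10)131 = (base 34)3t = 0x83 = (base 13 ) a1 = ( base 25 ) 56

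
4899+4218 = 9117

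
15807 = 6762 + 9045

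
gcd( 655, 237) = 1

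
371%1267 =371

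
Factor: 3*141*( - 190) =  - 80370 = - 2^1*3^2*5^1*19^1*47^1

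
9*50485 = 454365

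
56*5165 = 289240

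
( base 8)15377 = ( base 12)3BBB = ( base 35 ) 5MG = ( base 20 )h5b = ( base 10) 6911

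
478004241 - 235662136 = 242342105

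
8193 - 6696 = 1497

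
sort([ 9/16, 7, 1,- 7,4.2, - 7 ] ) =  [ - 7 , - 7,9/16, 1, 4.2,7 ] 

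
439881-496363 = - 56482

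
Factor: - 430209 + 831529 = 2^3*5^1 * 79^1*127^1 = 401320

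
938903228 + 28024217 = 966927445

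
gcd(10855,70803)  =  1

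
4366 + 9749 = 14115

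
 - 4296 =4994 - 9290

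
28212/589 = 47 + 529/589 = 47.90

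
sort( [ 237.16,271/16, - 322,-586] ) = [- 586, - 322,271/16,237.16]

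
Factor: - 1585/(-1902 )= 2^( - 1 )*3^( - 1)*5^1 = 5/6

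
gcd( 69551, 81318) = 1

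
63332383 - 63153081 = 179302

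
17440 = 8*2180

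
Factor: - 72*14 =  - 1008 =-2^4*3^2*7^1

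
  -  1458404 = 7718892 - 9177296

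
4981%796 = 205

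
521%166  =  23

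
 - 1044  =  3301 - 4345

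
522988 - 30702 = 492286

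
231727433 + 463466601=695194034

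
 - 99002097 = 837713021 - 936715118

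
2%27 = 2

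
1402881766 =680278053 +722603713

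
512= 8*64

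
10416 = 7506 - -2910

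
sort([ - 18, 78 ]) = [ - 18,78 ]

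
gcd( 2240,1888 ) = 32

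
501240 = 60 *8354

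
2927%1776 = 1151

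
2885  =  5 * 577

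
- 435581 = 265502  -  701083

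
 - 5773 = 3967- 9740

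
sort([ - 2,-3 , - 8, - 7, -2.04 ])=[ - 8, - 7,- 3, -2.04, - 2 ] 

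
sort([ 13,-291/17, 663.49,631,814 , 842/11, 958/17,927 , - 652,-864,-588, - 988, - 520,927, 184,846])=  [-988,-864,-652, - 588,-520 , - 291/17,13, 958/17,842/11,184, 631,663.49,814,846,927,927]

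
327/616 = 327/616  =  0.53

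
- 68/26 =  - 3  +  5/13  =  - 2.62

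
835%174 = 139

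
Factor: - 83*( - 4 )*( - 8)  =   - 2656 = - 2^5*83^1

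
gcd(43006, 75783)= 1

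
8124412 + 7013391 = 15137803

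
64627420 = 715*90388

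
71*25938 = 1841598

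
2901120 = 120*24176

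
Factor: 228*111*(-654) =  - 2^3 * 3^3*19^1*37^1 * 109^1 = - 16551432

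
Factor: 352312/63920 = 937/170 = 2^( - 1 )*5^( - 1)*17^( - 1)*937^1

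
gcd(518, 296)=74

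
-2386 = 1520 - 3906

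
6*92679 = 556074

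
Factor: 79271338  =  2^1*59^1*671791^1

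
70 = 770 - 700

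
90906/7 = 12986 + 4/7= 12986.57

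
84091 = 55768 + 28323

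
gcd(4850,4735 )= 5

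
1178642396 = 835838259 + 342804137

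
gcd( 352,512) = 32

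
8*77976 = 623808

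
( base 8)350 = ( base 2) 11101000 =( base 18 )cg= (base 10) 232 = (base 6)1024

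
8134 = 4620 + 3514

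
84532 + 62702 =147234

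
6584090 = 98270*67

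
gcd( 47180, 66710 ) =70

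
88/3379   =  88/3379  =  0.03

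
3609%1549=511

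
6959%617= 172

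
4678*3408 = 15942624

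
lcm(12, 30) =60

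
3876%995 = 891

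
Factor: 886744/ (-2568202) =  - 443372/1284101= -2^2*7^(  -  1)*13^ (-1)*103^( - 1)*137^( - 1) * 199^1 * 557^1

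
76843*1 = 76843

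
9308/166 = 4654/83 = 56.07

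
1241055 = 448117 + 792938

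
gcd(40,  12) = 4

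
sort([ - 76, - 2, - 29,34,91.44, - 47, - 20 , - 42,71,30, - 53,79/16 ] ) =[ - 76, - 53,-47, - 42, - 29,-20, - 2, 79/16, 30,34 , 71,91.44 ] 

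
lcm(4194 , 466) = 4194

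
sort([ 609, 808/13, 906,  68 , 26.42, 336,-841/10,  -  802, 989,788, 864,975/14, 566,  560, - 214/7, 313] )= [- 802, - 841/10,-214/7,  26.42, 808/13,68,  975/14, 313,  336,  560,566, 609,788, 864, 906 , 989 ] 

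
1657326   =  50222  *33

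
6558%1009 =504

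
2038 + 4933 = 6971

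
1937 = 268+1669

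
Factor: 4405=5^1 * 881^1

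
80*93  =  7440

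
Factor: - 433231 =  - 29^1*14939^1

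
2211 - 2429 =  - 218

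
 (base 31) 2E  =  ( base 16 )4C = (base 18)44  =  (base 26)2o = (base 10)76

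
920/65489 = 920/65489  =  0.01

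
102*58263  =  5942826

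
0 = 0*5972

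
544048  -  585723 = - 41675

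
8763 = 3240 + 5523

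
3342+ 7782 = 11124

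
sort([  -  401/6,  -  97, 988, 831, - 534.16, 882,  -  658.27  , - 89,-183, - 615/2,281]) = [-658.27, - 534.16, - 615/2,  -  183, - 97,-89, - 401/6,281,831, 882, 988 ] 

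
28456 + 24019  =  52475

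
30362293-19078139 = 11284154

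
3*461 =1383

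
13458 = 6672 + 6786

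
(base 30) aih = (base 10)9557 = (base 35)7S2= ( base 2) 10010101010101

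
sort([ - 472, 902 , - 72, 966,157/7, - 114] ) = [ - 472,  -  114, - 72,157/7,  902,966]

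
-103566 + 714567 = 611001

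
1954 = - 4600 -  - 6554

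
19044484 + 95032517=114077001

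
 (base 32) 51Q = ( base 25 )873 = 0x143A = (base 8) 12072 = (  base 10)5178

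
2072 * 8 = 16576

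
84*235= 19740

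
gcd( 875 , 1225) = 175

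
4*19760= 79040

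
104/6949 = 104/6949 = 0.01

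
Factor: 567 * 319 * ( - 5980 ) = -1081620540 = - 2^2 * 3^4*5^1*7^1*11^1*13^1*23^1*29^1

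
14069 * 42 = 590898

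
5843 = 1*5843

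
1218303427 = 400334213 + 817969214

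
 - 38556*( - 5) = 192780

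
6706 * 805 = 5398330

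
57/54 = 1 + 1/18 = 1.06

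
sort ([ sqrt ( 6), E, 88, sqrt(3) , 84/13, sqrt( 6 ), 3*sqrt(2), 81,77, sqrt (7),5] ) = [ sqrt( 3 ), sqrt(6), sqrt ( 6), sqrt ( 7 ), E, 3*sqrt( 2), 5, 84/13, 77, 81, 88 ] 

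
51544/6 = 8590 + 2/3 = 8590.67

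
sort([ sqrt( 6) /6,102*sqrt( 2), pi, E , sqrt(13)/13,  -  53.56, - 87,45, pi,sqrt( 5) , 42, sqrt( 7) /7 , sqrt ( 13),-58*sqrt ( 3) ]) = [ - 58*sqrt( 3), - 87 , - 53.56,sqrt(13 )/13, sqrt(7)/7, sqrt( 6)/6,sqrt(5),  E, pi , pi, sqrt( 13),  42, 45, 102*sqrt( 2) ] 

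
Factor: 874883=359^1*2437^1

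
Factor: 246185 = 5^1 * 53^1 * 929^1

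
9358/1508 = 4679/754 = 6.21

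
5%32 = 5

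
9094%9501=9094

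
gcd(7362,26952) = 6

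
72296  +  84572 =156868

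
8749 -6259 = 2490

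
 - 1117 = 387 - 1504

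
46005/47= 46005/47 = 978.83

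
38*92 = 3496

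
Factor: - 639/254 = - 2^( - 1 )*3^2*71^1*127^( -1)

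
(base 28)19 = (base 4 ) 211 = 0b100101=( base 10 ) 37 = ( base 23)1E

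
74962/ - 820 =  - 37481/410 = - 91.42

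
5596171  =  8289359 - 2693188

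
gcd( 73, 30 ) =1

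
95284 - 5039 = 90245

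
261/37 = 7 + 2/37= 7.05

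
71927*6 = 431562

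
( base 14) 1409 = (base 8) 6721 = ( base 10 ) 3537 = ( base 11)2726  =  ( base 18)ag9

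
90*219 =19710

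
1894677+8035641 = 9930318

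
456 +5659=6115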